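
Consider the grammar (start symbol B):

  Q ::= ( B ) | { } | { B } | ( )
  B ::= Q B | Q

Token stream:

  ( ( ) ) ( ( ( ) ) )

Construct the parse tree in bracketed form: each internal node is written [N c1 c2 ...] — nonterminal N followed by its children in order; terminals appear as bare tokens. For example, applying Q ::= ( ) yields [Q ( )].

B
Q B
( B ) B
( Q ) B
( ( ) ) B
( ( ) ) Q
( ( ) ) ( B )
( ( ) ) ( Q )
( ( ) ) ( ( B ) )
( ( ) ) ( ( Q ) )
( ( ) ) ( ( ( ) ) )

[B [Q ( [B [Q ( )]] )] [B [Q ( [B [Q ( [B [Q ( )]] )]] )]]]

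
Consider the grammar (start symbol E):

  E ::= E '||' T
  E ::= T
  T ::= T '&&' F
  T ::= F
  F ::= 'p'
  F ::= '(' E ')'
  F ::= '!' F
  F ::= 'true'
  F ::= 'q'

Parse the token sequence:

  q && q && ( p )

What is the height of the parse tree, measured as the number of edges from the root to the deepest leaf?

6

[E [T [T [T [F q]] && [F q]] && [F ( [E [T [F p]]] )]]]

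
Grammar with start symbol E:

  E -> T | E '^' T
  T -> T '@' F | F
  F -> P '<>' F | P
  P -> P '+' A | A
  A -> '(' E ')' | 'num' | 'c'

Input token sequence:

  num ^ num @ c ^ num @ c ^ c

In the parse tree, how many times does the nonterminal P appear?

6

[E [E [E [E [T [F [P [A num]]]]] ^ [T [T [F [P [A num]]]] @ [F [P [A c]]]]] ^ [T [T [F [P [A num]]]] @ [F [P [A c]]]]] ^ [T [F [P [A c]]]]]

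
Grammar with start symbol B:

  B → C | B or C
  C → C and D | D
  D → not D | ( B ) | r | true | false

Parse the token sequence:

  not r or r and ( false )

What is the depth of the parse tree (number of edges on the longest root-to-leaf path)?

6

[B [B [C [D not [D r]]]] or [C [C [D r]] and [D ( [B [C [D false]]] )]]]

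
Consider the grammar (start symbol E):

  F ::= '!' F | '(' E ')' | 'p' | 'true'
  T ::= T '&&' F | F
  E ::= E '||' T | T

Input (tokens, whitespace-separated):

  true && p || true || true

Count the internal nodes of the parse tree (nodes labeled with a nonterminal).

[E [E [E [T [T [F true]] && [F p]]] || [T [F true]]] || [T [F true]]]

11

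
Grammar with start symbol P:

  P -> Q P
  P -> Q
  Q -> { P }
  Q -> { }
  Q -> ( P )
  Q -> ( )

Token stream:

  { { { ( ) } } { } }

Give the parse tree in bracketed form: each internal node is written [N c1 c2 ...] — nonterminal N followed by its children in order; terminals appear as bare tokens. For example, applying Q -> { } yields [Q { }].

[P [Q { [P [Q { [P [Q { [P [Q ( )]] }]] }] [P [Q { }]]] }]]

P
Q
{ P }
{ Q P }
{ { P } P }
{ { Q } P }
{ { { P } } P }
{ { { Q } } P }
{ { { ( ) } } P }
{ { { ( ) } } Q }
{ { { ( ) } } { } }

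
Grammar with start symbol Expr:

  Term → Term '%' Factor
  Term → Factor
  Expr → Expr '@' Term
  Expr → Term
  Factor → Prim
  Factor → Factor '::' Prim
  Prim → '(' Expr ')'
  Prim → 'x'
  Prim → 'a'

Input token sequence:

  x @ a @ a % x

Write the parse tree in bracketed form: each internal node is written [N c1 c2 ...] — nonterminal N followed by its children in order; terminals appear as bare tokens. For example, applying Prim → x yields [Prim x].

[Expr [Expr [Expr [Term [Factor [Prim x]]]] @ [Term [Factor [Prim a]]]] @ [Term [Term [Factor [Prim a]]] % [Factor [Prim x]]]]

Expr
Expr @ Term
Expr @ Term @ Term
Term @ Term @ Term
Factor @ Term @ Term
Prim @ Term @ Term
x @ Term @ Term
x @ Factor @ Term
x @ Prim @ Term
x @ a @ Term
x @ a @ Term % Factor
x @ a @ Factor % Factor
x @ a @ Prim % Factor
x @ a @ a % Factor
x @ a @ a % Prim
x @ a @ a % x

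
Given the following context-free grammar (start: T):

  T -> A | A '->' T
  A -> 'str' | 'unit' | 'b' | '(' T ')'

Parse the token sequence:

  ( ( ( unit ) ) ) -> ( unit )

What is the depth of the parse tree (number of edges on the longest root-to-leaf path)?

8

[T [A ( [T [A ( [T [A ( [T [A unit]] )]] )]] )] -> [T [A ( [T [A unit]] )]]]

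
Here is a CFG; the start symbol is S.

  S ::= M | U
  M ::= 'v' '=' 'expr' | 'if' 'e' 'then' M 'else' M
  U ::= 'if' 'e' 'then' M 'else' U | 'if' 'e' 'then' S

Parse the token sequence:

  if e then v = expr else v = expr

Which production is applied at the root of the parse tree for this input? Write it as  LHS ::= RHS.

[S [M if e then [M v = expr] else [M v = expr]]]

S ::= M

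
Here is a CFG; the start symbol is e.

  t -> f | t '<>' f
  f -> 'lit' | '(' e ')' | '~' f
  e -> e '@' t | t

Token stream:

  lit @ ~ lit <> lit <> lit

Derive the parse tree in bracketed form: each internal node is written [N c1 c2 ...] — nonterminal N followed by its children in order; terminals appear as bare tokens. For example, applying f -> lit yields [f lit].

e
e @ t
t @ t
f @ t
lit @ t
lit @ t <> f
lit @ t <> f <> f
lit @ f <> f <> f
lit @ ~ f <> f <> f
lit @ ~ lit <> f <> f
lit @ ~ lit <> lit <> f
lit @ ~ lit <> lit <> lit

[e [e [t [f lit]]] @ [t [t [t [f ~ [f lit]]] <> [f lit]] <> [f lit]]]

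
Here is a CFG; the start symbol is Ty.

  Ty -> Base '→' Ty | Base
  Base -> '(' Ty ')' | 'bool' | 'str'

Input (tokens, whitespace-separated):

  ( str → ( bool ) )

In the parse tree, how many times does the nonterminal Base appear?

[Ty [Base ( [Ty [Base str] → [Ty [Base ( [Ty [Base bool]] )]]] )]]

4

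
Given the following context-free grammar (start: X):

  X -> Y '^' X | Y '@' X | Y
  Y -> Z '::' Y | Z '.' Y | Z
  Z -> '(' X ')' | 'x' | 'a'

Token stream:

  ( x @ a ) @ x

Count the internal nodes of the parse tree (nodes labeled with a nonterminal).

12

[X [Y [Z ( [X [Y [Z x]] @ [X [Y [Z a]]]] )]] @ [X [Y [Z x]]]]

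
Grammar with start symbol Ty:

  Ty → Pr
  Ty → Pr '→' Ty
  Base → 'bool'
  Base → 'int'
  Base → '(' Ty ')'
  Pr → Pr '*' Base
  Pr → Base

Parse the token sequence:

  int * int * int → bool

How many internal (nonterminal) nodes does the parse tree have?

10

[Ty [Pr [Pr [Pr [Base int]] * [Base int]] * [Base int]] → [Ty [Pr [Base bool]]]]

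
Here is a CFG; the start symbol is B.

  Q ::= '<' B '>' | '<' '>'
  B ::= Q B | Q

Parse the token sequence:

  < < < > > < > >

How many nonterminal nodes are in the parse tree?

8

[B [Q < [B [Q < [B [Q < >]] >] [B [Q < >]]] >]]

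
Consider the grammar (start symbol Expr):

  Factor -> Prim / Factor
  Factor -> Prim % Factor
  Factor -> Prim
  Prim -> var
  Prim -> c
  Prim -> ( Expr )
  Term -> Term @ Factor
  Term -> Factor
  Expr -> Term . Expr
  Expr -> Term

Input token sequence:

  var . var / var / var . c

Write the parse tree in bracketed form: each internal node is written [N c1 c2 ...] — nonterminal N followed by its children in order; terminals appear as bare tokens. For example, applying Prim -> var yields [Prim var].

[Expr [Term [Factor [Prim var]]] . [Expr [Term [Factor [Prim var] / [Factor [Prim var] / [Factor [Prim var]]]]] . [Expr [Term [Factor [Prim c]]]]]]

Expr
Term . Expr
Factor . Expr
Prim . Expr
var . Expr
var . Term . Expr
var . Factor . Expr
var . Prim / Factor . Expr
var . var / Factor . Expr
var . var / Prim / Factor . Expr
var . var / var / Factor . Expr
var . var / var / Prim . Expr
var . var / var / var . Expr
var . var / var / var . Term
var . var / var / var . Factor
var . var / var / var . Prim
var . var / var / var . c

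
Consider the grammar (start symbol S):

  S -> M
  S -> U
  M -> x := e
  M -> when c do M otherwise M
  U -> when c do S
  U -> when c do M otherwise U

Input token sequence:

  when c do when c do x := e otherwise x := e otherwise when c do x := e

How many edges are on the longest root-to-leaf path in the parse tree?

[S [U when c do [M when c do [M x := e] otherwise [M x := e]] otherwise [U when c do [S [M x := e]]]]]

5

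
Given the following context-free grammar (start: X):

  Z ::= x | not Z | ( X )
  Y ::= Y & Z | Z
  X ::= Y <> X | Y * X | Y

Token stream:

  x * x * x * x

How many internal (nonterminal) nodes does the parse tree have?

[X [Y [Z x]] * [X [Y [Z x]] * [X [Y [Z x]] * [X [Y [Z x]]]]]]

12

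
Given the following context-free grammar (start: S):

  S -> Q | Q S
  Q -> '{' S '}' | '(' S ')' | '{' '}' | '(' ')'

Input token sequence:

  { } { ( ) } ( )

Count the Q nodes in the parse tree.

[S [Q { }] [S [Q { [S [Q ( )]] }] [S [Q ( )]]]]

4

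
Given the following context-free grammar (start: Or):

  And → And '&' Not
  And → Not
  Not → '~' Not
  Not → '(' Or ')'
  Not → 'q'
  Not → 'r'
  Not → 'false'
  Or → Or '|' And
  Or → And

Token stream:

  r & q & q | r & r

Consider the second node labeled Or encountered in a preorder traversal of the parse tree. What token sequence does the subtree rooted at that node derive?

[Or [Or [And [And [And [Not r]] & [Not q]] & [Not q]]] | [And [And [Not r]] & [Not r]]]

r & q & q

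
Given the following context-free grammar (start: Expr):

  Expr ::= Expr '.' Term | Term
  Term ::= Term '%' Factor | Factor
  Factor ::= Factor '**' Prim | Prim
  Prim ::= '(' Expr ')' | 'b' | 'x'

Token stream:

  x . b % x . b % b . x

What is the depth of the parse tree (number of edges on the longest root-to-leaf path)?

[Expr [Expr [Expr [Expr [Term [Factor [Prim x]]]] . [Term [Term [Factor [Prim b]]] % [Factor [Prim x]]]] . [Term [Term [Factor [Prim b]]] % [Factor [Prim b]]]] . [Term [Factor [Prim x]]]]

7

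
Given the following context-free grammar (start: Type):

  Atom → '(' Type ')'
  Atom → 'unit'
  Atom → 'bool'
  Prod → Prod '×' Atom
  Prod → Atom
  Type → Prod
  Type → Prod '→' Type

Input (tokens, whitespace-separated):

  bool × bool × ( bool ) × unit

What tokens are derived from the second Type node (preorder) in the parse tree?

[Type [Prod [Prod [Prod [Prod [Atom bool]] × [Atom bool]] × [Atom ( [Type [Prod [Atom bool]]] )]] × [Atom unit]]]

bool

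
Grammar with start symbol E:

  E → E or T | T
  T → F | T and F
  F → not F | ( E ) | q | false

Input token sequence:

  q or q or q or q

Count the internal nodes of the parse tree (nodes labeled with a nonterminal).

[E [E [E [E [T [F q]]] or [T [F q]]] or [T [F q]]] or [T [F q]]]

12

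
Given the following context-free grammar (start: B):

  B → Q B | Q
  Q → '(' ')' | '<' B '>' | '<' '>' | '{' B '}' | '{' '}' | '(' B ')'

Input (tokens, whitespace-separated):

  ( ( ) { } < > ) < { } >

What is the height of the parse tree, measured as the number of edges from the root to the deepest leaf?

6

[B [Q ( [B [Q ( )] [B [Q { }] [B [Q < >]]]] )] [B [Q < [B [Q { }]] >]]]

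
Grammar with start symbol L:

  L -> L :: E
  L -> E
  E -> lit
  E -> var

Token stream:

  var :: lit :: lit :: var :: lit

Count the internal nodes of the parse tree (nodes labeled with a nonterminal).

[L [L [L [L [L [E var]] :: [E lit]] :: [E lit]] :: [E var]] :: [E lit]]

10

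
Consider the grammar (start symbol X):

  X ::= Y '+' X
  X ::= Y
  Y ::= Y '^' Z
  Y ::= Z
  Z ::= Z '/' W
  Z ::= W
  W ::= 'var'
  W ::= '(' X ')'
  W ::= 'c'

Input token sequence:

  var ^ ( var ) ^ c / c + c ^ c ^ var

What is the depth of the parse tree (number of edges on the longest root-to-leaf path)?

[X [Y [Y [Y [Z [W var]]] ^ [Z [W ( [X [Y [Z [W var]]]] )]]] ^ [Z [Z [W c]] / [W c]]] + [X [Y [Y [Y [Z [W c]]] ^ [Z [W c]]] ^ [Z [W var]]]]]

9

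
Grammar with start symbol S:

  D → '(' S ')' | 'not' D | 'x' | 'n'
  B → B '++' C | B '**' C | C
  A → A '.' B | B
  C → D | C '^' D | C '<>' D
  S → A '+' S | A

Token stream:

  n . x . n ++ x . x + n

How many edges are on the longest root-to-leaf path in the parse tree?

8

[S [A [A [A [A [B [C [D n]]]] . [B [C [D x]]]] . [B [B [C [D n]]] ++ [C [D x]]]] . [B [C [D x]]]] + [S [A [B [C [D n]]]]]]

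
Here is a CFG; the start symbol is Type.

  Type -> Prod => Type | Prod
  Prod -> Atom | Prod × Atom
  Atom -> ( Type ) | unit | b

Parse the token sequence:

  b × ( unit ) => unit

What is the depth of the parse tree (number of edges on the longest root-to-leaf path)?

6

[Type [Prod [Prod [Atom b]] × [Atom ( [Type [Prod [Atom unit]]] )]] => [Type [Prod [Atom unit]]]]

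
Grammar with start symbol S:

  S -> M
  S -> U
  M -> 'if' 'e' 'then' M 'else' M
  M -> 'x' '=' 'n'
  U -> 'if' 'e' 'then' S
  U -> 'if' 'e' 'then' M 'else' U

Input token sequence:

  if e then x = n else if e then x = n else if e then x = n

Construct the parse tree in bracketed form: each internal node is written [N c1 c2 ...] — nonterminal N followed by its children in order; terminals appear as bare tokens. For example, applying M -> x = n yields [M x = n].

[S [U if e then [M x = n] else [U if e then [M x = n] else [U if e then [S [M x = n]]]]]]

S
U
if e then M else U
if e then x = n else U
if e then x = n else if e then M else U
if e then x = n else if e then x = n else U
if e then x = n else if e then x = n else if e then S
if e then x = n else if e then x = n else if e then M
if e then x = n else if e then x = n else if e then x = n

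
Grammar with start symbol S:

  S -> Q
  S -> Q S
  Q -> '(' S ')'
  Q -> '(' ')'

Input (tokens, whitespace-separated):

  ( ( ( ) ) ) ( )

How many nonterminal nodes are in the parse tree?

8

[S [Q ( [S [Q ( [S [Q ( )]] )]] )] [S [Q ( )]]]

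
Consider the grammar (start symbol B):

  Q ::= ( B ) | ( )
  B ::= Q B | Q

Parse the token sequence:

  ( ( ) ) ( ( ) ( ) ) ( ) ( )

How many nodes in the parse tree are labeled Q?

[B [Q ( [B [Q ( )]] )] [B [Q ( [B [Q ( )] [B [Q ( )]]] )] [B [Q ( )] [B [Q ( )]]]]]

7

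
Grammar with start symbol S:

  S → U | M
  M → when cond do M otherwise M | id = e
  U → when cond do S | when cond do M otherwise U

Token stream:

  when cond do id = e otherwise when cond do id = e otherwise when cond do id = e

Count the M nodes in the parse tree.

3

[S [U when cond do [M id = e] otherwise [U when cond do [M id = e] otherwise [U when cond do [S [M id = e]]]]]]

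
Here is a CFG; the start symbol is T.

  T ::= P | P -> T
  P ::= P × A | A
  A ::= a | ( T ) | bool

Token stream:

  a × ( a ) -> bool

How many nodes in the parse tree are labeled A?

4

[T [P [P [A a]] × [A ( [T [P [A a]]] )]] -> [T [P [A bool]]]]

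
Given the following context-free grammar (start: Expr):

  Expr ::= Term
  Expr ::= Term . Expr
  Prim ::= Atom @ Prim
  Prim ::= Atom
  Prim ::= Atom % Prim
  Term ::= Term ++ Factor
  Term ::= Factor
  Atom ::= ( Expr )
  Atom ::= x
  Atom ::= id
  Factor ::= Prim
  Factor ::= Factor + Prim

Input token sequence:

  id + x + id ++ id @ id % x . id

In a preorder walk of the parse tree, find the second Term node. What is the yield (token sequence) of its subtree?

[Expr [Term [Term [Factor [Factor [Factor [Prim [Atom id]]] + [Prim [Atom x]]] + [Prim [Atom id]]]] ++ [Factor [Prim [Atom id] @ [Prim [Atom id] % [Prim [Atom x]]]]]] . [Expr [Term [Factor [Prim [Atom id]]]]]]

id + x + id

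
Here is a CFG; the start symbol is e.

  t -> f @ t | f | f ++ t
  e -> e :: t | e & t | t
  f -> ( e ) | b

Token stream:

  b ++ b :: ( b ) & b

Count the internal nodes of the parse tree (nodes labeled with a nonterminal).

[e [e [e [t [f b] ++ [t [f b]]]] :: [t [f ( [e [t [f b]]] )]]] & [t [f b]]]

14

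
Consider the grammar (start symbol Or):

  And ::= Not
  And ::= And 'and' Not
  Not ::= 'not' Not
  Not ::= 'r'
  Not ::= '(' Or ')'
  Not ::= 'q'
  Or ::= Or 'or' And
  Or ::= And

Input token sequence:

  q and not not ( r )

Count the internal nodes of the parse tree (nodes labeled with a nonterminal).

10

[Or [And [And [Not q]] and [Not not [Not not [Not ( [Or [And [Not r]]] )]]]]]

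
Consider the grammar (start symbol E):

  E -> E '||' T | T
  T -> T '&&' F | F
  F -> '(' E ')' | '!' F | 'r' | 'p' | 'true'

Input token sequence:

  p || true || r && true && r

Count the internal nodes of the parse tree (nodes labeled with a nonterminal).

[E [E [E [T [F p]]] || [T [F true]]] || [T [T [T [F r]] && [F true]] && [F r]]]

13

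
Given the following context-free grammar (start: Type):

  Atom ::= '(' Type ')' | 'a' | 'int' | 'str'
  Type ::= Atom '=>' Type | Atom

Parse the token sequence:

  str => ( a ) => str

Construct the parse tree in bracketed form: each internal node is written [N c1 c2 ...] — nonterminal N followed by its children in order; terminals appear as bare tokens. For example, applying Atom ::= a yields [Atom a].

[Type [Atom str] => [Type [Atom ( [Type [Atom a]] )] => [Type [Atom str]]]]

Type
Atom => Type
str => Type
str => Atom => Type
str => ( Type ) => Type
str => ( Atom ) => Type
str => ( a ) => Type
str => ( a ) => Atom
str => ( a ) => str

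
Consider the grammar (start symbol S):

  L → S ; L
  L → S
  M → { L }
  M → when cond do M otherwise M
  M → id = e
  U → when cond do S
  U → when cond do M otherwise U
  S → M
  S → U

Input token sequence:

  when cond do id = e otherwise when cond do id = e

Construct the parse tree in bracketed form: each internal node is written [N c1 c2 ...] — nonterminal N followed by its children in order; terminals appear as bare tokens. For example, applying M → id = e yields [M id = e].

S
U
when cond do M otherwise U
when cond do id = e otherwise U
when cond do id = e otherwise when cond do S
when cond do id = e otherwise when cond do M
when cond do id = e otherwise when cond do id = e

[S [U when cond do [M id = e] otherwise [U when cond do [S [M id = e]]]]]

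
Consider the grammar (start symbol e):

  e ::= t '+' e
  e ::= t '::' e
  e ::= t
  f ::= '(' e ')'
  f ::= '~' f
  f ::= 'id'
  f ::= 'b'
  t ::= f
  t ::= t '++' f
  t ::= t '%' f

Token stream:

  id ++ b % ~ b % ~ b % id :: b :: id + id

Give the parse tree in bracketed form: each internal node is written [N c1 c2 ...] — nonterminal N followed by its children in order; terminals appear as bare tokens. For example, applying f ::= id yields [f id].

[e [t [t [t [t [t [f id]] ++ [f b]] % [f ~ [f b]]] % [f ~ [f b]]] % [f id]] :: [e [t [f b]] :: [e [t [f id]] + [e [t [f id]]]]]]

e
t :: e
t % f :: e
t % f % f :: e
t % f % f % f :: e
t ++ f % f % f % f :: e
f ++ f % f % f % f :: e
id ++ f % f % f % f :: e
id ++ b % f % f % f :: e
id ++ b % ~ f % f % f :: e
id ++ b % ~ b % f % f :: e
id ++ b % ~ b % ~ f % f :: e
id ++ b % ~ b % ~ b % f :: e
id ++ b % ~ b % ~ b % id :: e
id ++ b % ~ b % ~ b % id :: t :: e
id ++ b % ~ b % ~ b % id :: f :: e
id ++ b % ~ b % ~ b % id :: b :: e
id ++ b % ~ b % ~ b % id :: b :: t + e
id ++ b % ~ b % ~ b % id :: b :: f + e
id ++ b % ~ b % ~ b % id :: b :: id + e
id ++ b % ~ b % ~ b % id :: b :: id + t
id ++ b % ~ b % ~ b % id :: b :: id + f
id ++ b % ~ b % ~ b % id :: b :: id + id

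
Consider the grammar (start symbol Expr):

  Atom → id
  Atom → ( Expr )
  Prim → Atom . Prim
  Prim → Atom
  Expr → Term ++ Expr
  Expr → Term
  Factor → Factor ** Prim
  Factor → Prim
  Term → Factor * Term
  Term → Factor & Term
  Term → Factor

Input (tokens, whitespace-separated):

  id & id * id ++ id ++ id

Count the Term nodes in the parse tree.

5

[Expr [Term [Factor [Prim [Atom id]]] & [Term [Factor [Prim [Atom id]]] * [Term [Factor [Prim [Atom id]]]]]] ++ [Expr [Term [Factor [Prim [Atom id]]]] ++ [Expr [Term [Factor [Prim [Atom id]]]]]]]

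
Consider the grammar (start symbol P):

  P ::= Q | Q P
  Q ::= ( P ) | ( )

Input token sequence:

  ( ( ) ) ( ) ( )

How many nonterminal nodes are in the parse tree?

8

[P [Q ( [P [Q ( )]] )] [P [Q ( )] [P [Q ( )]]]]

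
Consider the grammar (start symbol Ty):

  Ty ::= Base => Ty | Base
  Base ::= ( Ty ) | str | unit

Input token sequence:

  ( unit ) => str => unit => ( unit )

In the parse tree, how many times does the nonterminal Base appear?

[Ty [Base ( [Ty [Base unit]] )] => [Ty [Base str] => [Ty [Base unit] => [Ty [Base ( [Ty [Base unit]] )]]]]]

6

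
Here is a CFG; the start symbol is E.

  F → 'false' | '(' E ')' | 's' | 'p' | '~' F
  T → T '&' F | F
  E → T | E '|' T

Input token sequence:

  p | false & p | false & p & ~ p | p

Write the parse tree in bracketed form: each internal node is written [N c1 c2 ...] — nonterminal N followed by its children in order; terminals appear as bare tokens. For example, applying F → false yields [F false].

E
E | T
E | T | T
E | T | T | T
T | T | T | T
F | T | T | T
p | T | T | T
p | T & F | T | T
p | F & F | T | T
p | false & F | T | T
p | false & p | T | T
p | false & p | T & F | T
p | false & p | T & F & F | T
p | false & p | F & F & F | T
p | false & p | false & F & F | T
p | false & p | false & p & F | T
p | false & p | false & p & ~ F | T
p | false & p | false & p & ~ p | T
p | false & p | false & p & ~ p | F
p | false & p | false & p & ~ p | p

[E [E [E [E [T [F p]]] | [T [T [F false]] & [F p]]] | [T [T [T [F false]] & [F p]] & [F ~ [F p]]]] | [T [F p]]]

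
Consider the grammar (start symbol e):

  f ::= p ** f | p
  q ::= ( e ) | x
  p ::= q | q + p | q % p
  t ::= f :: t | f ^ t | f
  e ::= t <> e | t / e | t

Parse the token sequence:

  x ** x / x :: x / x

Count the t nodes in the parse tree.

[e [t [f [p [q x]] ** [f [p [q x]]]]] / [e [t [f [p [q x]]] :: [t [f [p [q x]]]]] / [e [t [f [p [q x]]]]]]]

4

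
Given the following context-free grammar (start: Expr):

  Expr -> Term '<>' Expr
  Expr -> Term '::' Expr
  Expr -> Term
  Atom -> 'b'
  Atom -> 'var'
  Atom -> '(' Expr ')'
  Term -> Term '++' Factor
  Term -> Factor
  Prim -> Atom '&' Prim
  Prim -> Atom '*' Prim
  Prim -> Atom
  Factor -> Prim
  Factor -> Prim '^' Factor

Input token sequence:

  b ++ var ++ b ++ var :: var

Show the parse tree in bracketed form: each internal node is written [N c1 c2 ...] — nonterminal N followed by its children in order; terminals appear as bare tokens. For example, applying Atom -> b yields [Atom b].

Expr
Term :: Expr
Term ++ Factor :: Expr
Term ++ Factor ++ Factor :: Expr
Term ++ Factor ++ Factor ++ Factor :: Expr
Factor ++ Factor ++ Factor ++ Factor :: Expr
Prim ++ Factor ++ Factor ++ Factor :: Expr
Atom ++ Factor ++ Factor ++ Factor :: Expr
b ++ Factor ++ Factor ++ Factor :: Expr
b ++ Prim ++ Factor ++ Factor :: Expr
b ++ Atom ++ Factor ++ Factor :: Expr
b ++ var ++ Factor ++ Factor :: Expr
b ++ var ++ Prim ++ Factor :: Expr
b ++ var ++ Atom ++ Factor :: Expr
b ++ var ++ b ++ Factor :: Expr
b ++ var ++ b ++ Prim :: Expr
b ++ var ++ b ++ Atom :: Expr
b ++ var ++ b ++ var :: Expr
b ++ var ++ b ++ var :: Term
b ++ var ++ b ++ var :: Factor
b ++ var ++ b ++ var :: Prim
b ++ var ++ b ++ var :: Atom
b ++ var ++ b ++ var :: var

[Expr [Term [Term [Term [Term [Factor [Prim [Atom b]]]] ++ [Factor [Prim [Atom var]]]] ++ [Factor [Prim [Atom b]]]] ++ [Factor [Prim [Atom var]]]] :: [Expr [Term [Factor [Prim [Atom var]]]]]]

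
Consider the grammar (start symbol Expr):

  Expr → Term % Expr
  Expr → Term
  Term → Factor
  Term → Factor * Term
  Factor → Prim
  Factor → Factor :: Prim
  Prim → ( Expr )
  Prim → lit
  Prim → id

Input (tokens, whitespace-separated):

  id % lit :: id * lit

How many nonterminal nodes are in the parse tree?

[Expr [Term [Factor [Prim id]]] % [Expr [Term [Factor [Factor [Prim lit]] :: [Prim id]] * [Term [Factor [Prim lit]]]]]]

13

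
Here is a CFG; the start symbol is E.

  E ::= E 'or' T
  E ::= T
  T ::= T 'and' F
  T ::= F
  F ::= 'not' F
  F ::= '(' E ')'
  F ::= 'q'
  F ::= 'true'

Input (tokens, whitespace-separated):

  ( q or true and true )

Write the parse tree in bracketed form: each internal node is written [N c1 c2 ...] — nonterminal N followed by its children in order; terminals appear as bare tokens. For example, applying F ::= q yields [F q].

E
T
F
( E )
( E or T )
( T or T )
( F or T )
( q or T )
( q or T and F )
( q or F and F )
( q or true and F )
( q or true and true )

[E [T [F ( [E [E [T [F q]]] or [T [T [F true]] and [F true]]] )]]]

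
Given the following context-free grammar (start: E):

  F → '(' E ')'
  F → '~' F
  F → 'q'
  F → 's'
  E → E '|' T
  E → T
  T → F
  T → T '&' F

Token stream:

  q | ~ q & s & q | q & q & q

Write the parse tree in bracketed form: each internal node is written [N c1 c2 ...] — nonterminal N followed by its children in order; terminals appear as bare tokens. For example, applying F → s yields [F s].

E
E | T
E | T | T
T | T | T
F | T | T
q | T | T
q | T & F | T
q | T & F & F | T
q | F & F & F | T
q | ~ F & F & F | T
q | ~ q & F & F | T
q | ~ q & s & F | T
q | ~ q & s & q | T
q | ~ q & s & q | T & F
q | ~ q & s & q | T & F & F
q | ~ q & s & q | F & F & F
q | ~ q & s & q | q & F & F
q | ~ q & s & q | q & q & F
q | ~ q & s & q | q & q & q

[E [E [E [T [F q]]] | [T [T [T [F ~ [F q]]] & [F s]] & [F q]]] | [T [T [T [F q]] & [F q]] & [F q]]]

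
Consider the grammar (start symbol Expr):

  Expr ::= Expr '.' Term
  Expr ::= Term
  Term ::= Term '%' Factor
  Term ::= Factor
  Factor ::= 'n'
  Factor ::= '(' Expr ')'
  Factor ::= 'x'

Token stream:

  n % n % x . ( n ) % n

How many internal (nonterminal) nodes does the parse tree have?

15

[Expr [Expr [Term [Term [Term [Factor n]] % [Factor n]] % [Factor x]]] . [Term [Term [Factor ( [Expr [Term [Factor n]]] )]] % [Factor n]]]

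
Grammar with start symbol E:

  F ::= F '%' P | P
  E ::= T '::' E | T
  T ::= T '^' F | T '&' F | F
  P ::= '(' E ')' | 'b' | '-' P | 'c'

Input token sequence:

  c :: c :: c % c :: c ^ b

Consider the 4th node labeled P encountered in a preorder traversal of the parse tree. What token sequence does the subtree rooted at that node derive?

c

[E [T [F [P c]]] :: [E [T [F [P c]]] :: [E [T [F [F [P c]] % [P c]]] :: [E [T [T [F [P c]]] ^ [F [P b]]]]]]]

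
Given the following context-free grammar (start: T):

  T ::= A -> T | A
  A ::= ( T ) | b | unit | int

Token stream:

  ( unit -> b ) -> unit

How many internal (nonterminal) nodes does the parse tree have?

8

[T [A ( [T [A unit] -> [T [A b]]] )] -> [T [A unit]]]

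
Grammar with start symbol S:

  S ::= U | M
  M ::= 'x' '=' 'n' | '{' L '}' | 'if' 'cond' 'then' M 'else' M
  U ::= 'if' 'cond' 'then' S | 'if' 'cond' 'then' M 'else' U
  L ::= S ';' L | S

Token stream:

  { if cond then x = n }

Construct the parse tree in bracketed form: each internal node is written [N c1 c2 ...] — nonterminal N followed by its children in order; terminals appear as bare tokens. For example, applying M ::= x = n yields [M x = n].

[S [M { [L [S [U if cond then [S [M x = n]]]]] }]]

S
M
{ L }
{ S }
{ U }
{ if cond then S }
{ if cond then M }
{ if cond then x = n }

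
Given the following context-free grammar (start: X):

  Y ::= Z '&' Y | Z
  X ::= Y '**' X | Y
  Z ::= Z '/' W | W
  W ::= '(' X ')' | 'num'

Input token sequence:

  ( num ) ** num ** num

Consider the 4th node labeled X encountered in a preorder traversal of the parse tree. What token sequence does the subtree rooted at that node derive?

[X [Y [Z [W ( [X [Y [Z [W num]]]] )]]] ** [X [Y [Z [W num]]] ** [X [Y [Z [W num]]]]]]

num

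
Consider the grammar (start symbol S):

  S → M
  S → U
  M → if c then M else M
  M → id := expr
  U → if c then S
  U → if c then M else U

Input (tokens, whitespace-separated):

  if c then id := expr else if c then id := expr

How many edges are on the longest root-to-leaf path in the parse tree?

[S [U if c then [M id := expr] else [U if c then [S [M id := expr]]]]]

5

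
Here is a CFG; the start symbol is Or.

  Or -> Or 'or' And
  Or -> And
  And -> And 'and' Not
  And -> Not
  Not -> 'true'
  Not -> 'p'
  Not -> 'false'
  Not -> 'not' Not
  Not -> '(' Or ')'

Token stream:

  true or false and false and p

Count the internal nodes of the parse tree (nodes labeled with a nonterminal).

[Or [Or [And [Not true]]] or [And [And [And [Not false]] and [Not false]] and [Not p]]]

10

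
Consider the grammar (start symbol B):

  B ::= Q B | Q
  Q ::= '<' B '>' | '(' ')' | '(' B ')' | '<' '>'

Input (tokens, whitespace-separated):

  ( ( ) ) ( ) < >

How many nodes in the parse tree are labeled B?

4

[B [Q ( [B [Q ( )]] )] [B [Q ( )] [B [Q < >]]]]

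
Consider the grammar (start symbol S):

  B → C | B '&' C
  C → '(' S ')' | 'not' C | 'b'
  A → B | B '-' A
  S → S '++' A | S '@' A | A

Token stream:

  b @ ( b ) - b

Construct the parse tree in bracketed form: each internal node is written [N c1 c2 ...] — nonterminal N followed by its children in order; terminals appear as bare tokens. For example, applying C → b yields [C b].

S
S @ A
A @ A
B @ A
C @ A
b @ A
b @ B - A
b @ C - A
b @ ( S ) - A
b @ ( A ) - A
b @ ( B ) - A
b @ ( C ) - A
b @ ( b ) - A
b @ ( b ) - B
b @ ( b ) - C
b @ ( b ) - b

[S [S [A [B [C b]]]] @ [A [B [C ( [S [A [B [C b]]]] )]] - [A [B [C b]]]]]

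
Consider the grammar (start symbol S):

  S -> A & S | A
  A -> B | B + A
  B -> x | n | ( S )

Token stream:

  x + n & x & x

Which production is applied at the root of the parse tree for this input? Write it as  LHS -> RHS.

[S [A [B x] + [A [B n]]] & [S [A [B x]] & [S [A [B x]]]]]

S -> A & S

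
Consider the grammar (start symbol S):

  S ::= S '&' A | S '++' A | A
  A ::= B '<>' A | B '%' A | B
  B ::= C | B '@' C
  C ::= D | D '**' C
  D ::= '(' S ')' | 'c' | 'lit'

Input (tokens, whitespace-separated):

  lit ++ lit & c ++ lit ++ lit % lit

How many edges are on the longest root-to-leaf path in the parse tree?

9

[S [S [S [S [S [A [B [C [D lit]]]]] ++ [A [B [C [D lit]]]]] & [A [B [C [D c]]]]] ++ [A [B [C [D lit]]]]] ++ [A [B [C [D lit]]] % [A [B [C [D lit]]]]]]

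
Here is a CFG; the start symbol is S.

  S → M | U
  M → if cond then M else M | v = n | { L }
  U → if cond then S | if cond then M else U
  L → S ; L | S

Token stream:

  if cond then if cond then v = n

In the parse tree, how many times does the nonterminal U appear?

[S [U if cond then [S [U if cond then [S [M v = n]]]]]]

2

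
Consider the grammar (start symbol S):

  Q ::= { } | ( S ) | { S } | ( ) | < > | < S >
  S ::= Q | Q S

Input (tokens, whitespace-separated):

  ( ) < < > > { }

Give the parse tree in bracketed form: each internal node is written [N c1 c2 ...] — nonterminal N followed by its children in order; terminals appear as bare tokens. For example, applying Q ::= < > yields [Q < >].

S
Q S
( ) S
( ) Q S
( ) < S > S
( ) < Q > S
( ) < < > > S
( ) < < > > Q
( ) < < > > { }

[S [Q ( )] [S [Q < [S [Q < >]] >] [S [Q { }]]]]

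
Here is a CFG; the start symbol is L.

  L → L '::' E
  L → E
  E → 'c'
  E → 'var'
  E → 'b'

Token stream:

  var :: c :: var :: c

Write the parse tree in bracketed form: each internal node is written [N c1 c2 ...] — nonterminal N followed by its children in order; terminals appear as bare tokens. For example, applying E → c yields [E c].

[L [L [L [L [E var]] :: [E c]] :: [E var]] :: [E c]]

L
L :: E
L :: E :: E
L :: E :: E :: E
E :: E :: E :: E
var :: E :: E :: E
var :: c :: E :: E
var :: c :: var :: E
var :: c :: var :: c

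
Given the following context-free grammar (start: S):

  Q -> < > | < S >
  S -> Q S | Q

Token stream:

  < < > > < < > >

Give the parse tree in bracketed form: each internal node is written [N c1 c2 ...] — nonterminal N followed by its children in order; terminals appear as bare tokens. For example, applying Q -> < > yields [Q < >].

[S [Q < [S [Q < >]] >] [S [Q < [S [Q < >]] >]]]

S
Q S
< S > S
< Q > S
< < > > S
< < > > Q
< < > > < S >
< < > > < Q >
< < > > < < > >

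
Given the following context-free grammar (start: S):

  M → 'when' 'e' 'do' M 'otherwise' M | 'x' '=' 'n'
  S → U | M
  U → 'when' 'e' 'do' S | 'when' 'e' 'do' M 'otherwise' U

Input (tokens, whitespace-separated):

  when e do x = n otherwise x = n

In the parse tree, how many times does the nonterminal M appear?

[S [M when e do [M x = n] otherwise [M x = n]]]

3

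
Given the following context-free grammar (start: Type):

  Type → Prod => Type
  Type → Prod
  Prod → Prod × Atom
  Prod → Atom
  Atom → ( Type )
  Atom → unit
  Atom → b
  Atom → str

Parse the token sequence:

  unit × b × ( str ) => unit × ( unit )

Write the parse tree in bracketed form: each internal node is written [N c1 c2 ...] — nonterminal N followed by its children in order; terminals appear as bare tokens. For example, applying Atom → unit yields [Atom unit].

Type
Prod => Type
Prod × Atom => Type
Prod × Atom × Atom => Type
Atom × Atom × Atom => Type
unit × Atom × Atom => Type
unit × b × Atom => Type
unit × b × ( Type ) => Type
unit × b × ( Prod ) => Type
unit × b × ( Atom ) => Type
unit × b × ( str ) => Type
unit × b × ( str ) => Prod
unit × b × ( str ) => Prod × Atom
unit × b × ( str ) => Atom × Atom
unit × b × ( str ) => unit × Atom
unit × b × ( str ) => unit × ( Type )
unit × b × ( str ) => unit × ( Prod )
unit × b × ( str ) => unit × ( Atom )
unit × b × ( str ) => unit × ( unit )

[Type [Prod [Prod [Prod [Atom unit]] × [Atom b]] × [Atom ( [Type [Prod [Atom str]]] )]] => [Type [Prod [Prod [Atom unit]] × [Atom ( [Type [Prod [Atom unit]]] )]]]]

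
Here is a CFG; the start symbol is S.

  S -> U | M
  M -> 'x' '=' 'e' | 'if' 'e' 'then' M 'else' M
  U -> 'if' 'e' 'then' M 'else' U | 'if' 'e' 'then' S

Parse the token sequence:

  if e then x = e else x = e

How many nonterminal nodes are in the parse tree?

4

[S [M if e then [M x = e] else [M x = e]]]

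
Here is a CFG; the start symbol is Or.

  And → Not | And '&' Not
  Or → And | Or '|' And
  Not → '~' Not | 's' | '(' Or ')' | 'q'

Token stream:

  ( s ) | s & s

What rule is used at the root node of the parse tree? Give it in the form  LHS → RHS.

[Or [Or [And [Not ( [Or [And [Not s]]] )]]] | [And [And [Not s]] & [Not s]]]

Or → Or '|' And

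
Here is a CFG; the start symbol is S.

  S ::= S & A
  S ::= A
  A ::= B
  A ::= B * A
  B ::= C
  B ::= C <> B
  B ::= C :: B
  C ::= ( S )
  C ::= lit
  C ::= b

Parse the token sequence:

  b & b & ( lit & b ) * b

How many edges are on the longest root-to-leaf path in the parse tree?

[S [S [S [A [B [C b]]]] & [A [B [C b]]]] & [A [B [C ( [S [S [A [B [C lit]]]] & [A [B [C b]]]] )]] * [A [B [C b]]]]]

9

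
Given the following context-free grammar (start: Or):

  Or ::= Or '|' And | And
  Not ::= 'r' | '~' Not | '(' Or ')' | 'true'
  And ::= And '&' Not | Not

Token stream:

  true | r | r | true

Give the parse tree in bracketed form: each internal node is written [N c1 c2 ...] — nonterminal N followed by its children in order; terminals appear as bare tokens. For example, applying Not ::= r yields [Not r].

[Or [Or [Or [Or [And [Not true]]] | [And [Not r]]] | [And [Not r]]] | [And [Not true]]]

Or
Or | And
Or | And | And
Or | And | And | And
And | And | And | And
Not | And | And | And
true | And | And | And
true | Not | And | And
true | r | And | And
true | r | Not | And
true | r | r | And
true | r | r | Not
true | r | r | true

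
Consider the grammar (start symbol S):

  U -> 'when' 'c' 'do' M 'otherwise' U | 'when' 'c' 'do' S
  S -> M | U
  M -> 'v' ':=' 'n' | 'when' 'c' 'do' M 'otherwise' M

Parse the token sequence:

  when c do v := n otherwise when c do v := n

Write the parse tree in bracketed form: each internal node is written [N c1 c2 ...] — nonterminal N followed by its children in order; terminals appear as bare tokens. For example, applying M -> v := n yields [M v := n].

S
U
when c do M otherwise U
when c do v := n otherwise U
when c do v := n otherwise when c do S
when c do v := n otherwise when c do M
when c do v := n otherwise when c do v := n

[S [U when c do [M v := n] otherwise [U when c do [S [M v := n]]]]]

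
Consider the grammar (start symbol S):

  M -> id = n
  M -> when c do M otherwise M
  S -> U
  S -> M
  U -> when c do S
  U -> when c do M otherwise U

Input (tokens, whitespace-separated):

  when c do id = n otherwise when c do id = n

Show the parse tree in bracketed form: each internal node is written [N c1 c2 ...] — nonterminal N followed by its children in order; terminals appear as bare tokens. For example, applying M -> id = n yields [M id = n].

[S [U when c do [M id = n] otherwise [U when c do [S [M id = n]]]]]

S
U
when c do M otherwise U
when c do id = n otherwise U
when c do id = n otherwise when c do S
when c do id = n otherwise when c do M
when c do id = n otherwise when c do id = n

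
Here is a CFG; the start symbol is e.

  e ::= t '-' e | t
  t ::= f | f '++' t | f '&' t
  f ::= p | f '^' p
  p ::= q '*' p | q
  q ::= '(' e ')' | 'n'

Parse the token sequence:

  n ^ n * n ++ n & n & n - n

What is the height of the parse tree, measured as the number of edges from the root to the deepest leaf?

8

[e [t [f [f [p [q n]]] ^ [p [q n] * [p [q n]]]] ++ [t [f [p [q n]]] & [t [f [p [q n]]] & [t [f [p [q n]]]]]]] - [e [t [f [p [q n]]]]]]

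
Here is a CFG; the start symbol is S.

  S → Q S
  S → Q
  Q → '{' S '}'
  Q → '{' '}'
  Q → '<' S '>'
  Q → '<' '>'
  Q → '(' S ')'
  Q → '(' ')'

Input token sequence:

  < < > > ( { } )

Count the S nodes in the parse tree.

4

[S [Q < [S [Q < >]] >] [S [Q ( [S [Q { }]] )]]]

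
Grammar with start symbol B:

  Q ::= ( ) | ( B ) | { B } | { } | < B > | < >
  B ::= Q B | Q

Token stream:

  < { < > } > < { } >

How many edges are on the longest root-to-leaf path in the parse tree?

[B [Q < [B [Q { [B [Q < >]] }]] >] [B [Q < [B [Q { }]] >]]]

6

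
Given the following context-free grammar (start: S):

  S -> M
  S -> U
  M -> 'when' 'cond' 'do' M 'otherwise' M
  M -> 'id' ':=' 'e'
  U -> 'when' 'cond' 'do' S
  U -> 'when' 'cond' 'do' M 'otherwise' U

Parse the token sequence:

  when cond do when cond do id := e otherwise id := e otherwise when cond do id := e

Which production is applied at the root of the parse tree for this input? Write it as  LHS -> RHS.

S -> U

[S [U when cond do [M when cond do [M id := e] otherwise [M id := e]] otherwise [U when cond do [S [M id := e]]]]]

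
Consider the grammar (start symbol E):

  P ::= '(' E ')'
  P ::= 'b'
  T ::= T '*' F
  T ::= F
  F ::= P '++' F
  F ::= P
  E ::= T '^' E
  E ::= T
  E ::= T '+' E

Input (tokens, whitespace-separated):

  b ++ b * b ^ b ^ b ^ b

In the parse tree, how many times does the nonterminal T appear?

[E [T [T [F [P b] ++ [F [P b]]]] * [F [P b]]] ^ [E [T [F [P b]]] ^ [E [T [F [P b]]] ^ [E [T [F [P b]]]]]]]

5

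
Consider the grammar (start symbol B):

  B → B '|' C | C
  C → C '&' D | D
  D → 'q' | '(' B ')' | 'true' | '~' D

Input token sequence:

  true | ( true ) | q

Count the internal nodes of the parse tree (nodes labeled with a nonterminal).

12

[B [B [B [C [D true]]] | [C [D ( [B [C [D true]]] )]]] | [C [D q]]]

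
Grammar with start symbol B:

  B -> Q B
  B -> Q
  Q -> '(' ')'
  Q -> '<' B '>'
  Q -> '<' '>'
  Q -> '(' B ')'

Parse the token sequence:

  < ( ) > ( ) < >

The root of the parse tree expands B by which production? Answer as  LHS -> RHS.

B -> Q B

[B [Q < [B [Q ( )]] >] [B [Q ( )] [B [Q < >]]]]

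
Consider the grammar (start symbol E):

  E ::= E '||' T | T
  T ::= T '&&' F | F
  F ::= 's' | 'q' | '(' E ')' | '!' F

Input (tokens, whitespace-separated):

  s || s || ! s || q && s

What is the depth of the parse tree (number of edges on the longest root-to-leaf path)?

[E [E [E [E [T [F s]]] || [T [F s]]] || [T [F ! [F s]]]] || [T [T [F q]] && [F s]]]

6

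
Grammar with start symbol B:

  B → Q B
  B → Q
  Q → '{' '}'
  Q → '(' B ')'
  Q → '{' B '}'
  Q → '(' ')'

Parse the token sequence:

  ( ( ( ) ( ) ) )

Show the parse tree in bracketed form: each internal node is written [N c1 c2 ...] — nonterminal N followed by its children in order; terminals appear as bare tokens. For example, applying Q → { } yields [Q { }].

[B [Q ( [B [Q ( [B [Q ( )] [B [Q ( )]]] )]] )]]

B
Q
( B )
( Q )
( ( B ) )
( ( Q B ) )
( ( ( ) B ) )
( ( ( ) Q ) )
( ( ( ) ( ) ) )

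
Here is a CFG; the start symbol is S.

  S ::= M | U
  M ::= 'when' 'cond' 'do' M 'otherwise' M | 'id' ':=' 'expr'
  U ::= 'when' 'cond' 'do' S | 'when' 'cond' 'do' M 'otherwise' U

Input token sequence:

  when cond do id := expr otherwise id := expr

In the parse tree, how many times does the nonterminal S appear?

1

[S [M when cond do [M id := expr] otherwise [M id := expr]]]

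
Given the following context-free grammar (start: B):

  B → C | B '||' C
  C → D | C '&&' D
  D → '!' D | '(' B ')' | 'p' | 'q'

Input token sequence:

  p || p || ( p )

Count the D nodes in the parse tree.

[B [B [B [C [D p]]] || [C [D p]]] || [C [D ( [B [C [D p]]] )]]]

4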